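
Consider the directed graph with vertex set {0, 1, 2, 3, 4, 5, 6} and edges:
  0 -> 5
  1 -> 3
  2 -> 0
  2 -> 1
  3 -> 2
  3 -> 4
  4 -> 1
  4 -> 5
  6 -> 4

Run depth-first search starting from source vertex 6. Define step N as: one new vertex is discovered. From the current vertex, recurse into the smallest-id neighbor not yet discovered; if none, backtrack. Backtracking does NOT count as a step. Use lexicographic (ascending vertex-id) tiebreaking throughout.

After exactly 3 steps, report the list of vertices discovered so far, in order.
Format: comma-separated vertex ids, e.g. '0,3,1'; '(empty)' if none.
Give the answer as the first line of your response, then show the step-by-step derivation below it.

6,4,1

step 1: discover 6; path=6; order=6
step 2: discover 4; path=6>4; order=6,4
step 3: discover 1; path=6>4>1; order=6,4,1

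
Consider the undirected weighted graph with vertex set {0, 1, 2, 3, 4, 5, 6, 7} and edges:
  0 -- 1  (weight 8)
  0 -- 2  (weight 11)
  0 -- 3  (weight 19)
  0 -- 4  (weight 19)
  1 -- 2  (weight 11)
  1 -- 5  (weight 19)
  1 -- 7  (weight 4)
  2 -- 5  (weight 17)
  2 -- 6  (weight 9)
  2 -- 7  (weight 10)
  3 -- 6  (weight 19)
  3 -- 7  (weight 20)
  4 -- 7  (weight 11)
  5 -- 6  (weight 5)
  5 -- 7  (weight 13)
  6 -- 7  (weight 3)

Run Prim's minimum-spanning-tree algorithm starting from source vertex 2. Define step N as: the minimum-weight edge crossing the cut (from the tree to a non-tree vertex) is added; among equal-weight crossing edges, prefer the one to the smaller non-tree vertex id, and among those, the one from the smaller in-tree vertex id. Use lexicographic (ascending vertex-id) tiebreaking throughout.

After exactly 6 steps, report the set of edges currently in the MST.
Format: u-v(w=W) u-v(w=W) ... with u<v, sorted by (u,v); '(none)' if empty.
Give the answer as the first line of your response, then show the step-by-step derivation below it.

0-1(w=8) 1-7(w=4) 2-6(w=9) 4-7(w=11) 5-6(w=5) 6-7(w=3)

step 1: add edge 2-6 (w=9); MST = {2-6(w=9)}
step 2: add edge 6-7 (w=3); MST = {2-6(w=9) 6-7(w=3)}
step 3: add edge 1-7 (w=4); MST = {1-7(w=4) 2-6(w=9) 6-7(w=3)}
step 4: add edge 5-6 (w=5); MST = {1-7(w=4) 2-6(w=9) 5-6(w=5) 6-7(w=3)}
step 5: add edge 0-1 (w=8); MST = {0-1(w=8) 1-7(w=4) 2-6(w=9) 5-6(w=5) 6-7(w=3)}
step 6: add edge 4-7 (w=11); MST = {0-1(w=8) 1-7(w=4) 2-6(w=9) 4-7(w=11) 5-6(w=5) 6-7(w=3)}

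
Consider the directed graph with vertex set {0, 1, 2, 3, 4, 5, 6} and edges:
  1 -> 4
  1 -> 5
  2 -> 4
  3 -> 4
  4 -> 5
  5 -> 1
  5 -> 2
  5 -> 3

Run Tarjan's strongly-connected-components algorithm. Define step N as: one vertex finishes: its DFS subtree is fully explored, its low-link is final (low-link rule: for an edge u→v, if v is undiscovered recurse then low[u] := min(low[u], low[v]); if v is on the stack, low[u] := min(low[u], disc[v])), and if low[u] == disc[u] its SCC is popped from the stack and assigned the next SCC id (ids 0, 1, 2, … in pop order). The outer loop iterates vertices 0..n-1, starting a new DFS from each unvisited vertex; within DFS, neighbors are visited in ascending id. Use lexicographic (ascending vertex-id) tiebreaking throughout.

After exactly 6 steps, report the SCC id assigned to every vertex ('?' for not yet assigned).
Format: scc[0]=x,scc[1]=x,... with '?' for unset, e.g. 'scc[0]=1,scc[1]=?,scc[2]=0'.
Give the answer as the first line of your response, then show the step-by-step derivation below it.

scc[0]=0,scc[1]=1,scc[2]=1,scc[3]=1,scc[4]=1,scc[5]=1,scc[6]=?

step 1: low=(low[0]=0,low[1]=?,low[2]=?,low[3]=?,low[4]=?,low[5]=?,low[6]=?); scc=(scc[0]=0,scc[1]=?,scc[2]=?,scc[3]=?,scc[4]=?,scc[5]=?,scc[6]=?)
step 2: low=(low[0]=0,low[1]=1,low[2]=2,low[3]=?,low[4]=2,low[5]=1,low[6]=?); scc=(scc[0]=0,scc[1]=?,scc[2]=?,scc[3]=?,scc[4]=?,scc[5]=?,scc[6]=?)
step 3: low=(low[0]=0,low[1]=1,low[2]=2,low[3]=2,low[4]=2,low[5]=1,low[6]=?); scc=(scc[0]=0,scc[1]=?,scc[2]=?,scc[3]=?,scc[4]=?,scc[5]=?,scc[6]=?)
step 4: low=(low[0]=0,low[1]=1,low[2]=2,low[3]=2,low[4]=2,low[5]=1,low[6]=?); scc=(scc[0]=0,scc[1]=?,scc[2]=?,scc[3]=?,scc[4]=?,scc[5]=?,scc[6]=?)
step 5: low=(low[0]=0,low[1]=1,low[2]=2,low[3]=2,low[4]=1,low[5]=1,low[6]=?); scc=(scc[0]=0,scc[1]=?,scc[2]=?,scc[3]=?,scc[4]=?,scc[5]=?,scc[6]=?)
step 6: low=(low[0]=0,low[1]=1,low[2]=2,low[3]=2,low[4]=1,low[5]=1,low[6]=?); scc=(scc[0]=0,scc[1]=1,scc[2]=1,scc[3]=1,scc[4]=1,scc[5]=1,scc[6]=?)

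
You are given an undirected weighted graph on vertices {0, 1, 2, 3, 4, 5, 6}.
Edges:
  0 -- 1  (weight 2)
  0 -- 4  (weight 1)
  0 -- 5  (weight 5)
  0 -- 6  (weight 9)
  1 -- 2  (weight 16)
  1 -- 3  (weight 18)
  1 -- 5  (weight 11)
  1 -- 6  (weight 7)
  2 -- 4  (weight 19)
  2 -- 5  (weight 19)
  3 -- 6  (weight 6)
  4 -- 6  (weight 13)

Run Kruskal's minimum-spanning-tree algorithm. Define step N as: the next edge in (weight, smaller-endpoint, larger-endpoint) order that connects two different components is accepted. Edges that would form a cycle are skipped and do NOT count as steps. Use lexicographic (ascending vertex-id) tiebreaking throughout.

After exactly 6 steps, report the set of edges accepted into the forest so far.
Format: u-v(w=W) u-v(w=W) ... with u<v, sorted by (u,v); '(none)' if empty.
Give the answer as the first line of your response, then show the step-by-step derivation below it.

0-1(w=2) 0-4(w=1) 0-5(w=5) 1-2(w=16) 1-6(w=7) 3-6(w=6)

step 1: add edge 0-4 (w=1); MST = {0-4(w=1)}
step 2: add edge 0-1 (w=2); MST = {0-1(w=2) 0-4(w=1)}
step 3: add edge 0-5 (w=5); MST = {0-1(w=2) 0-4(w=1) 0-5(w=5)}
step 4: add edge 3-6 (w=6); MST = {0-1(w=2) 0-4(w=1) 0-5(w=5) 3-6(w=6)}
step 5: add edge 1-6 (w=7); MST = {0-1(w=2) 0-4(w=1) 0-5(w=5) 1-6(w=7) 3-6(w=6)}
step 6: add edge 1-2 (w=16); MST = {0-1(w=2) 0-4(w=1) 0-5(w=5) 1-2(w=16) 1-6(w=7) 3-6(w=6)}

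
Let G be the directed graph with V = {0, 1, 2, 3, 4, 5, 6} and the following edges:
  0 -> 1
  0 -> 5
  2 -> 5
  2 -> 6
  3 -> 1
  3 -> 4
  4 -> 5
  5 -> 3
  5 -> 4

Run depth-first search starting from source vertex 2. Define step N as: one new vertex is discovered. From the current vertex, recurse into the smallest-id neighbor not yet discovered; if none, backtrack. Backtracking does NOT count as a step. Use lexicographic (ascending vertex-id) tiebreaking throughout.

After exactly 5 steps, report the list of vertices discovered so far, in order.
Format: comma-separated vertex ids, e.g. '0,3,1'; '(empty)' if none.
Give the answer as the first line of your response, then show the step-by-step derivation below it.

2,5,3,1,4

step 1: discover 2; path=2; order=2
step 2: discover 5; path=2>5; order=2,5
step 3: discover 3; path=2>5>3; order=2,5,3
step 4: discover 1; path=2>5>3>1; order=2,5,3,1
step 5: discover 4; path=2>5>3>4; order=2,5,3,1,4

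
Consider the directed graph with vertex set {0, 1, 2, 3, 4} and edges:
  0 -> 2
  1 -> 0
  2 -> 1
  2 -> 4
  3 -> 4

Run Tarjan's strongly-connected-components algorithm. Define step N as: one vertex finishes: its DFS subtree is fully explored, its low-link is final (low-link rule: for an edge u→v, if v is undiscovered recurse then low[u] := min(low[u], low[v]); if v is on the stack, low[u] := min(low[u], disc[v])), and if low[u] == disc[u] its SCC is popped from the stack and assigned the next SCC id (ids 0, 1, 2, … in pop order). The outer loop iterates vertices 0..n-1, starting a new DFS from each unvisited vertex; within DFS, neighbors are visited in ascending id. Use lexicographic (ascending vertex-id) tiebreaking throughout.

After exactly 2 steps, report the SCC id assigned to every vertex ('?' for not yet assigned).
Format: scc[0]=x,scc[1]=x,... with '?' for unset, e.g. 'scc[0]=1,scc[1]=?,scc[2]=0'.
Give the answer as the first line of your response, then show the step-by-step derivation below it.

scc[0]=?,scc[1]=?,scc[2]=?,scc[3]=?,scc[4]=0

step 1: low=(low[0]=0,low[1]=0,low[2]=1,low[3]=?,low[4]=?); scc=(scc[0]=?,scc[1]=?,scc[2]=?,scc[3]=?,scc[4]=?)
step 2: low=(low[0]=0,low[1]=0,low[2]=0,low[3]=?,low[4]=3); scc=(scc[0]=?,scc[1]=?,scc[2]=?,scc[3]=?,scc[4]=0)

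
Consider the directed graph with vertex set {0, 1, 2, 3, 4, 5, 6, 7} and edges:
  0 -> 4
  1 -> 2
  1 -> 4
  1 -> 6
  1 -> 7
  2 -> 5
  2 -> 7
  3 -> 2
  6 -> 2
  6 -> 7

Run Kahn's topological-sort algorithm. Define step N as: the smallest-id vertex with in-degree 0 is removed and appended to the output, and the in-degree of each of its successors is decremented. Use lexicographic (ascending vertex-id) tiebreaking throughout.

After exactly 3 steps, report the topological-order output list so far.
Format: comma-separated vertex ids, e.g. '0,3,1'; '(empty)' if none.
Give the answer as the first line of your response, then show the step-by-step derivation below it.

0,1,3

step 1: output 0; order=[0]; indeg=(0,0,3,0,1,1,1,3)
step 2: output 1; order=[0,1]; indeg=(0,0,2,0,0,1,0,2)
step 3: output 3; order=[0,1,3]; indeg=(0,0,1,0,0,1,0,2)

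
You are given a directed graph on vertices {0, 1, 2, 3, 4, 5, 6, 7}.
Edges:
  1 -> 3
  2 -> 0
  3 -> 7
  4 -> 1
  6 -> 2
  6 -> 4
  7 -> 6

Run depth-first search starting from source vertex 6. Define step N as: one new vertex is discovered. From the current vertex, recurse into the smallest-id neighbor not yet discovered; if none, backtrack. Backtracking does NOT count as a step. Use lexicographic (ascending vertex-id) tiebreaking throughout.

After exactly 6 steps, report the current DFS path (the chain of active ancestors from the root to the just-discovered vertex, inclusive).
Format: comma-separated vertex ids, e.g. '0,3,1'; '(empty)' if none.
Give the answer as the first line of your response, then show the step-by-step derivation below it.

6,4,1,3

step 1: discover 6; path=6; order=6
step 2: discover 2; path=6>2; order=6,2
step 3: discover 0; path=6>2>0; order=6,2,0
step 4: discover 4; path=6>4; order=6,2,0,4
step 5: discover 1; path=6>4>1; order=6,2,0,4,1
step 6: discover 3; path=6>4>1>3; order=6,2,0,4,1,3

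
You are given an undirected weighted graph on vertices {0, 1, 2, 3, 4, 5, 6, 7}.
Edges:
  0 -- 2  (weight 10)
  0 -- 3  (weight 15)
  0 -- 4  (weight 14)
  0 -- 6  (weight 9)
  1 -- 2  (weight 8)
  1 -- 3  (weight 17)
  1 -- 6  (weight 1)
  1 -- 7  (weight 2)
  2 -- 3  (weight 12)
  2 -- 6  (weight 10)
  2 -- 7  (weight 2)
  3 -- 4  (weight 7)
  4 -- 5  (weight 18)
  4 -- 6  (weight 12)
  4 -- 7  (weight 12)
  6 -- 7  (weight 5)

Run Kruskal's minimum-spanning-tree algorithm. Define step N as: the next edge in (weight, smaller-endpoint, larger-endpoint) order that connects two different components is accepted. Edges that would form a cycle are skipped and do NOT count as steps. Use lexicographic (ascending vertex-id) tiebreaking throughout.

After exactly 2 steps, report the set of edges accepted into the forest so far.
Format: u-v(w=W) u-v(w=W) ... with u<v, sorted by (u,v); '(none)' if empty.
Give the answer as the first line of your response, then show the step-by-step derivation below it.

1-6(w=1) 1-7(w=2)

step 1: add edge 1-6 (w=1); MST = {1-6(w=1)}
step 2: add edge 1-7 (w=2); MST = {1-6(w=1) 1-7(w=2)}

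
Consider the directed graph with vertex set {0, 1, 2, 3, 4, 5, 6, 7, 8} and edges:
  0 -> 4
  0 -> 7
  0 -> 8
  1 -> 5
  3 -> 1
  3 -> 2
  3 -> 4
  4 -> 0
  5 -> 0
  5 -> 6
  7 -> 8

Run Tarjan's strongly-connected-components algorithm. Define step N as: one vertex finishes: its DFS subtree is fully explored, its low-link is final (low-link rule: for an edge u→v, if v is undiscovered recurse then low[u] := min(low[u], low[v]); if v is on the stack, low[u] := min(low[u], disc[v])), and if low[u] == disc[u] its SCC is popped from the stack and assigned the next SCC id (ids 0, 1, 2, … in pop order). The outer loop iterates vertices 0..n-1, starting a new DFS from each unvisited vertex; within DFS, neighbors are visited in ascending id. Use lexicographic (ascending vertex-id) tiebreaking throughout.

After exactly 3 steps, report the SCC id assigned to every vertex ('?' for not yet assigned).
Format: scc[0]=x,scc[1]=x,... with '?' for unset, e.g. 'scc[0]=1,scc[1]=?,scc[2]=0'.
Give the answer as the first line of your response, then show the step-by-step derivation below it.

scc[0]=?,scc[1]=?,scc[2]=?,scc[3]=?,scc[4]=?,scc[5]=?,scc[6]=?,scc[7]=1,scc[8]=0

step 1: low=(low[0]=0,low[1]=?,low[2]=?,low[3]=?,low[4]=0,low[5]=?,low[6]=?,low[7]=?,low[8]=?); scc=(scc[0]=?,scc[1]=?,scc[2]=?,scc[3]=?,scc[4]=?,scc[5]=?,scc[6]=?,scc[7]=?,scc[8]=?)
step 2: low=(low[0]=0,low[1]=?,low[2]=?,low[3]=?,low[4]=0,low[5]=?,low[6]=?,low[7]=2,low[8]=3); scc=(scc[0]=?,scc[1]=?,scc[2]=?,scc[3]=?,scc[4]=?,scc[5]=?,scc[6]=?,scc[7]=?,scc[8]=0)
step 3: low=(low[0]=0,low[1]=?,low[2]=?,low[3]=?,low[4]=0,low[5]=?,low[6]=?,low[7]=2,low[8]=3); scc=(scc[0]=?,scc[1]=?,scc[2]=?,scc[3]=?,scc[4]=?,scc[5]=?,scc[6]=?,scc[7]=1,scc[8]=0)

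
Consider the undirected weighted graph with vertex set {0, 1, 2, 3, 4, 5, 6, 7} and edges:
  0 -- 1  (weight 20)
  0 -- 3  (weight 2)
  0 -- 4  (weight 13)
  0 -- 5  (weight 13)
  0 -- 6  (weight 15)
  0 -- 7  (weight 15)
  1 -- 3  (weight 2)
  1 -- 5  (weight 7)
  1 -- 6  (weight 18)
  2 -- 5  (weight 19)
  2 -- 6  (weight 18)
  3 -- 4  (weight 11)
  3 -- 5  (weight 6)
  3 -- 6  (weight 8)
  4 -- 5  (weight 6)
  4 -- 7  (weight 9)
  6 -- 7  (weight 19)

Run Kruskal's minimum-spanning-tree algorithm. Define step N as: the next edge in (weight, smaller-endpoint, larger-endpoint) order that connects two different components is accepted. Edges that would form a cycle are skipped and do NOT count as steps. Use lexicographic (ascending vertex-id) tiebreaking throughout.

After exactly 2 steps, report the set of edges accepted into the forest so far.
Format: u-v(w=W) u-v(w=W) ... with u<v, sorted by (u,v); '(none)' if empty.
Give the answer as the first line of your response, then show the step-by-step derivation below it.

0-3(w=2) 1-3(w=2)

step 1: add edge 0-3 (w=2); MST = {0-3(w=2)}
step 2: add edge 1-3 (w=2); MST = {0-3(w=2) 1-3(w=2)}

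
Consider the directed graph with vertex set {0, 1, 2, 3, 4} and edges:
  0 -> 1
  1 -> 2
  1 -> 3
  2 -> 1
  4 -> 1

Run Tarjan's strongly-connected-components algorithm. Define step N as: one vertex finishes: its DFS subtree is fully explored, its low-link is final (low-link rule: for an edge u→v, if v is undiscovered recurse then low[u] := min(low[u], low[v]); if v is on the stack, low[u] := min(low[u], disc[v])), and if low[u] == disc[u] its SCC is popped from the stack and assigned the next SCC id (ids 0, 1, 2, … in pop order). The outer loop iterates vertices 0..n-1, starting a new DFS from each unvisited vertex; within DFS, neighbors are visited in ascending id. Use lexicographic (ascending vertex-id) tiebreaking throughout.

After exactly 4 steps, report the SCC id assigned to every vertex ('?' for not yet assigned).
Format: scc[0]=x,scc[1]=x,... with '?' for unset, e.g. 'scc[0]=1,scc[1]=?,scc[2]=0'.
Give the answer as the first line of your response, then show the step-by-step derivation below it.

scc[0]=2,scc[1]=1,scc[2]=1,scc[3]=0,scc[4]=?

step 1: low=(low[0]=0,low[1]=1,low[2]=1,low[3]=?,low[4]=?); scc=(scc[0]=?,scc[1]=?,scc[2]=?,scc[3]=?,scc[4]=?)
step 2: low=(low[0]=0,low[1]=1,low[2]=1,low[3]=3,low[4]=?); scc=(scc[0]=?,scc[1]=?,scc[2]=?,scc[3]=0,scc[4]=?)
step 3: low=(low[0]=0,low[1]=1,low[2]=1,low[3]=3,low[4]=?); scc=(scc[0]=?,scc[1]=1,scc[2]=1,scc[3]=0,scc[4]=?)
step 4: low=(low[0]=0,low[1]=1,low[2]=1,low[3]=3,low[4]=?); scc=(scc[0]=2,scc[1]=1,scc[2]=1,scc[3]=0,scc[4]=?)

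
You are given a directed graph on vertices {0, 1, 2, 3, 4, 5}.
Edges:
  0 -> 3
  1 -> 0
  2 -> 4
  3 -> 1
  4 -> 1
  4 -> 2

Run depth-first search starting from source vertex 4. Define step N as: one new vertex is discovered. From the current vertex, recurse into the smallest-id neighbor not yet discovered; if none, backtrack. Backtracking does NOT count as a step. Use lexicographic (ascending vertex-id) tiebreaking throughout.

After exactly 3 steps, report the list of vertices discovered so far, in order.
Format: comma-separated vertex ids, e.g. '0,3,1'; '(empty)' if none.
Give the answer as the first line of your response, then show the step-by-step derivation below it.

4,1,0

step 1: discover 4; path=4; order=4
step 2: discover 1; path=4>1; order=4,1
step 3: discover 0; path=4>1>0; order=4,1,0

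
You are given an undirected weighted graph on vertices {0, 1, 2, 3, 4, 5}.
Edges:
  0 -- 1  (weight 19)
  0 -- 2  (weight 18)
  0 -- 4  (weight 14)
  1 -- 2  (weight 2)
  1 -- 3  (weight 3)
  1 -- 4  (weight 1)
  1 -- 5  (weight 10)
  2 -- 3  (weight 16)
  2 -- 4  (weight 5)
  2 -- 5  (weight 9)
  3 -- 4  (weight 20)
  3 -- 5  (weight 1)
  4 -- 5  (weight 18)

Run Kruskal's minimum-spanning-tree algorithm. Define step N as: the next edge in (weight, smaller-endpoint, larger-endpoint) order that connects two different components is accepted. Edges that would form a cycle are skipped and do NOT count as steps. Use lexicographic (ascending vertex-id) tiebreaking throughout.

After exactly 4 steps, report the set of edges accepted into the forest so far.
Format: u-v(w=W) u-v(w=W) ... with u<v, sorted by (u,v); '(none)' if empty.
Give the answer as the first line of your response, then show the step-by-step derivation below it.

1-2(w=2) 1-3(w=3) 1-4(w=1) 3-5(w=1)

step 1: add edge 1-4 (w=1); MST = {1-4(w=1)}
step 2: add edge 3-5 (w=1); MST = {1-4(w=1) 3-5(w=1)}
step 3: add edge 1-2 (w=2); MST = {1-2(w=2) 1-4(w=1) 3-5(w=1)}
step 4: add edge 1-3 (w=3); MST = {1-2(w=2) 1-3(w=3) 1-4(w=1) 3-5(w=1)}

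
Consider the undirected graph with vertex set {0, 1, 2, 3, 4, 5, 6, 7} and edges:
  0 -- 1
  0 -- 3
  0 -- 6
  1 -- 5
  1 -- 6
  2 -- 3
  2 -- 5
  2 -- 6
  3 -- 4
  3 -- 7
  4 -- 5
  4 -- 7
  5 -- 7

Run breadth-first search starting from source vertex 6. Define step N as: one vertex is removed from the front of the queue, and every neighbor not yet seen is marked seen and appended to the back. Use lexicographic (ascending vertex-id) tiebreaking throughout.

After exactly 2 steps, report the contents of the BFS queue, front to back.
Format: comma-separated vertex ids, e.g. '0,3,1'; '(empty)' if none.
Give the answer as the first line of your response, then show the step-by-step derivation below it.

1,2,3

step 1: dequeue 6; queue=[0,1,2]; order=6
step 2: dequeue 0; queue=[1,2,3]; order=6,0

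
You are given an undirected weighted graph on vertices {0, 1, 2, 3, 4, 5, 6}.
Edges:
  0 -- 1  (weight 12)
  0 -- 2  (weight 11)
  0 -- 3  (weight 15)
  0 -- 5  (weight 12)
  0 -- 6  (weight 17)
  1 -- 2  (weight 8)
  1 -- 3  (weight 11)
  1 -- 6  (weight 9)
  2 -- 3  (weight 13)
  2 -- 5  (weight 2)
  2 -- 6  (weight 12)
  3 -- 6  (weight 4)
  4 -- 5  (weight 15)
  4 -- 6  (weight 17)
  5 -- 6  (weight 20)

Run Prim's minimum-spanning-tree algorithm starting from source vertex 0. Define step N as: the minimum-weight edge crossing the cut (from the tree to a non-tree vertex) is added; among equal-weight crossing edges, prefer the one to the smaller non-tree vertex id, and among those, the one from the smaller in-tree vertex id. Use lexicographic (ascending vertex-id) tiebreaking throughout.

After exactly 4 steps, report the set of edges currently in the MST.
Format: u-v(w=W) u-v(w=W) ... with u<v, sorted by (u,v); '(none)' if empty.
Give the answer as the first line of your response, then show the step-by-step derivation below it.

0-2(w=11) 1-2(w=8) 1-6(w=9) 2-5(w=2)

step 1: add edge 0-2 (w=11); MST = {0-2(w=11)}
step 2: add edge 2-5 (w=2); MST = {0-2(w=11) 2-5(w=2)}
step 3: add edge 1-2 (w=8); MST = {0-2(w=11) 1-2(w=8) 2-5(w=2)}
step 4: add edge 1-6 (w=9); MST = {0-2(w=11) 1-2(w=8) 1-6(w=9) 2-5(w=2)}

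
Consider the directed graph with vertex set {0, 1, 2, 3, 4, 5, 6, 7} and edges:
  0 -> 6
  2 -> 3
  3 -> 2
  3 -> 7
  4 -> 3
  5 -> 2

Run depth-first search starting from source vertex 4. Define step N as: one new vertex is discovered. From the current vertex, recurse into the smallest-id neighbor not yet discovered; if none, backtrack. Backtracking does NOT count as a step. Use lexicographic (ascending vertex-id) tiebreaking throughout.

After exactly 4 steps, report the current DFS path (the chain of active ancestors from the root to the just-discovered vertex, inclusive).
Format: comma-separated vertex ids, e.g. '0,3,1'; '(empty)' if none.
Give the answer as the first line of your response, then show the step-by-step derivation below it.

4,3,7

step 1: discover 4; path=4; order=4
step 2: discover 3; path=4>3; order=4,3
step 3: discover 2; path=4>3>2; order=4,3,2
step 4: discover 7; path=4>3>7; order=4,3,2,7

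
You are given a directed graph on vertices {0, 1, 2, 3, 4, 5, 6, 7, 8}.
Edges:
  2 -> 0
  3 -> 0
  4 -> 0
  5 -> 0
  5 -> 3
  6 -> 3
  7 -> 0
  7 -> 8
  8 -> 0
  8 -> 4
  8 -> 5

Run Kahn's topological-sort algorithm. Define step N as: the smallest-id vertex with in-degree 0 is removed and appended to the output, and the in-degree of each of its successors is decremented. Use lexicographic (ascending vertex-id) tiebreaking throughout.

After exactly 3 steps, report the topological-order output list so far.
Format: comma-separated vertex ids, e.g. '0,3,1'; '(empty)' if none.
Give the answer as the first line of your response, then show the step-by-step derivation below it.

1,2,6

step 1: output 1; order=[1]; indeg=(6,0,0,2,1,1,0,0,1)
step 2: output 2; order=[1,2]; indeg=(5,0,0,2,1,1,0,0,1)
step 3: output 6; order=[1,2,6]; indeg=(5,0,0,1,1,1,0,0,1)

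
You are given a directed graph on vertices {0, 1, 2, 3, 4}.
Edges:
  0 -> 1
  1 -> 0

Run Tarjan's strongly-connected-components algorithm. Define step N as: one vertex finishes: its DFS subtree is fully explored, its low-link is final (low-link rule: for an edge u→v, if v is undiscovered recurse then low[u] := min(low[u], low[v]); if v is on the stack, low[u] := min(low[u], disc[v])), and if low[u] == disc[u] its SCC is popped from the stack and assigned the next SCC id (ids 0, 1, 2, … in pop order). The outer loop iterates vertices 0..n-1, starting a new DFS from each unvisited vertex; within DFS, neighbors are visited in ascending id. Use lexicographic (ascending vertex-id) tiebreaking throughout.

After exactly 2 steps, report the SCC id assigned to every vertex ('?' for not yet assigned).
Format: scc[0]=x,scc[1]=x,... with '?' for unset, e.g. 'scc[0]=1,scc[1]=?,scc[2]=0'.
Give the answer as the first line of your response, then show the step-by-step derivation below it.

scc[0]=0,scc[1]=0,scc[2]=?,scc[3]=?,scc[4]=?

step 1: low=(low[0]=0,low[1]=0,low[2]=?,low[3]=?,low[4]=?); scc=(scc[0]=?,scc[1]=?,scc[2]=?,scc[3]=?,scc[4]=?)
step 2: low=(low[0]=0,low[1]=0,low[2]=?,low[3]=?,low[4]=?); scc=(scc[0]=0,scc[1]=0,scc[2]=?,scc[3]=?,scc[4]=?)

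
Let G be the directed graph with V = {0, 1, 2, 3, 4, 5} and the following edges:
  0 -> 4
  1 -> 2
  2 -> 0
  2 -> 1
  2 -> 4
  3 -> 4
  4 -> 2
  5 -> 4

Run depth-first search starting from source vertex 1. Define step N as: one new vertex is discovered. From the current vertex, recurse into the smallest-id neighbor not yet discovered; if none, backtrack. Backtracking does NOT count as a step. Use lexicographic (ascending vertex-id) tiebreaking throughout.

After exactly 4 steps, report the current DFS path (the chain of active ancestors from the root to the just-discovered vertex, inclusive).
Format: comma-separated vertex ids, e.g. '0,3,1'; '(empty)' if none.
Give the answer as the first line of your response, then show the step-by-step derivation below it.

1,2,0,4

step 1: discover 1; path=1; order=1
step 2: discover 2; path=1>2; order=1,2
step 3: discover 0; path=1>2>0; order=1,2,0
step 4: discover 4; path=1>2>0>4; order=1,2,0,4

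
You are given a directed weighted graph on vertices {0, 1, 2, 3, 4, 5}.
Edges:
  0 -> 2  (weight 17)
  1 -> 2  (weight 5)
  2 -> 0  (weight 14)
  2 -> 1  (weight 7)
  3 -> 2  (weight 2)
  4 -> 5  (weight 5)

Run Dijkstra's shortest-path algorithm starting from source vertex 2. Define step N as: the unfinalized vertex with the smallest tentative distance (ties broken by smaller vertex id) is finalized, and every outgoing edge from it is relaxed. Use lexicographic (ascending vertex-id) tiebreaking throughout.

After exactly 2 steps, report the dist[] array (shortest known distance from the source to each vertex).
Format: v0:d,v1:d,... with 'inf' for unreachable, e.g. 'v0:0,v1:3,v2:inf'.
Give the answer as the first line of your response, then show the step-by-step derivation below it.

v0:14,v1:7,v2:0,v3:inf,v4:inf,v5:inf

step 1: dist = v0:14,v1:7,v2:0,v3:inf,v4:inf,v5:inf
step 2: dist = v0:14,v1:7,v2:0,v3:inf,v4:inf,v5:inf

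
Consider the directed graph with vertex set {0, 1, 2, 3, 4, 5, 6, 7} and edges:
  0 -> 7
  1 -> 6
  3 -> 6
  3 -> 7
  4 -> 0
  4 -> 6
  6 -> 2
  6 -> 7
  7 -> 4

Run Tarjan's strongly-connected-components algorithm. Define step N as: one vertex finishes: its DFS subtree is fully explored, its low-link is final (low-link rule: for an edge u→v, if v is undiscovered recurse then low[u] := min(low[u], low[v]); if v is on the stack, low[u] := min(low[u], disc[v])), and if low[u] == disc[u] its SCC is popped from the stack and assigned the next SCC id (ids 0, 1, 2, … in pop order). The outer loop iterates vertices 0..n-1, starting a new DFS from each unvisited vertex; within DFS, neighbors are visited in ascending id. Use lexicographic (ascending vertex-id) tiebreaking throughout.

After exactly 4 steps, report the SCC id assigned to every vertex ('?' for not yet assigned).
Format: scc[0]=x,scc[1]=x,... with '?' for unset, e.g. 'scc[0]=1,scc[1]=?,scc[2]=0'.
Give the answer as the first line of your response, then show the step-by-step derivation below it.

scc[0]=?,scc[1]=?,scc[2]=0,scc[3]=?,scc[4]=?,scc[5]=?,scc[6]=?,scc[7]=?

step 1: low=(low[0]=0,low[1]=?,low[2]=4,low[3]=?,low[4]=0,low[5]=?,low[6]=3,low[7]=1); scc=(scc[0]=?,scc[1]=?,scc[2]=0,scc[3]=?,scc[4]=?,scc[5]=?,scc[6]=?,scc[7]=?)
step 2: low=(low[0]=0,low[1]=?,low[2]=4,low[3]=?,low[4]=0,low[5]=?,low[6]=1,low[7]=1); scc=(scc[0]=?,scc[1]=?,scc[2]=0,scc[3]=?,scc[4]=?,scc[5]=?,scc[6]=?,scc[7]=?)
step 3: low=(low[0]=0,low[1]=?,low[2]=4,low[3]=?,low[4]=0,low[5]=?,low[6]=1,low[7]=1); scc=(scc[0]=?,scc[1]=?,scc[2]=0,scc[3]=?,scc[4]=?,scc[5]=?,scc[6]=?,scc[7]=?)
step 4: low=(low[0]=0,low[1]=?,low[2]=4,low[3]=?,low[4]=0,low[5]=?,low[6]=1,low[7]=0); scc=(scc[0]=?,scc[1]=?,scc[2]=0,scc[3]=?,scc[4]=?,scc[5]=?,scc[6]=?,scc[7]=?)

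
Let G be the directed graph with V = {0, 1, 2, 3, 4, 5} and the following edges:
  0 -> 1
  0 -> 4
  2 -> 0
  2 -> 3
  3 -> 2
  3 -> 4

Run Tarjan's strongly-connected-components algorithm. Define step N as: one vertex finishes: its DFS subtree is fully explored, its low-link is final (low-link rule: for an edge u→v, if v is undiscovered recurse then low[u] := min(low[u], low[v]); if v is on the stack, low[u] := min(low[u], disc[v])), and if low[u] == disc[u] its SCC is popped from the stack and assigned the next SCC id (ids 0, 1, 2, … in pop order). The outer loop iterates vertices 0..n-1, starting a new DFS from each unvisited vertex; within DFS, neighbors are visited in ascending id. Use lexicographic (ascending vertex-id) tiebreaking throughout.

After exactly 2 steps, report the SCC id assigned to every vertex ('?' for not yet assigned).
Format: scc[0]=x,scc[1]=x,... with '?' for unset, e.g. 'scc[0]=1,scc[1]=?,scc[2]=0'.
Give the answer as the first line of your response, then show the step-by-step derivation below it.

scc[0]=?,scc[1]=0,scc[2]=?,scc[3]=?,scc[4]=1,scc[5]=?

step 1: low=(low[0]=0,low[1]=1,low[2]=?,low[3]=?,low[4]=?,low[5]=?); scc=(scc[0]=?,scc[1]=0,scc[2]=?,scc[3]=?,scc[4]=?,scc[5]=?)
step 2: low=(low[0]=0,low[1]=1,low[2]=?,low[3]=?,low[4]=2,low[5]=?); scc=(scc[0]=?,scc[1]=0,scc[2]=?,scc[3]=?,scc[4]=1,scc[5]=?)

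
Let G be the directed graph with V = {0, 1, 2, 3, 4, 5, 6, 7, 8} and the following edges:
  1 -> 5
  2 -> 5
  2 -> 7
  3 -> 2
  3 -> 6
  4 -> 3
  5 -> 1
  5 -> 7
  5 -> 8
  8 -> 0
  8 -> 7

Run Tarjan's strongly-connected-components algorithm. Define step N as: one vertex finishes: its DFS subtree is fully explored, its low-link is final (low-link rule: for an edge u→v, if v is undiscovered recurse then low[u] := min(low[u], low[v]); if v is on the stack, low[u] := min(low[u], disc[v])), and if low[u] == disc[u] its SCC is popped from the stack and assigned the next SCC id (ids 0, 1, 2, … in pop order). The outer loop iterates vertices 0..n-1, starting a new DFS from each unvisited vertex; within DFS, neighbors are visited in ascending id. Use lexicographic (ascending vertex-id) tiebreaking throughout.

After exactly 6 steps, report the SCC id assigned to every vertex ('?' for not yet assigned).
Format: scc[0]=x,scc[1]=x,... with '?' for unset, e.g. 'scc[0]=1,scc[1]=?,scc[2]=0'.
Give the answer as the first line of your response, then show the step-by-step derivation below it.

scc[0]=0,scc[1]=3,scc[2]=4,scc[3]=?,scc[4]=?,scc[5]=3,scc[6]=?,scc[7]=1,scc[8]=2

step 1: low=(low[0]=0,low[1]=?,low[2]=?,low[3]=?,low[4]=?,low[5]=?,low[6]=?,low[7]=?,low[8]=?); scc=(scc[0]=0,scc[1]=?,scc[2]=?,scc[3]=?,scc[4]=?,scc[5]=?,scc[6]=?,scc[7]=?,scc[8]=?)
step 2: low=(low[0]=0,low[1]=1,low[2]=?,low[3]=?,low[4]=?,low[5]=1,low[6]=?,low[7]=3,low[8]=?); scc=(scc[0]=0,scc[1]=?,scc[2]=?,scc[3]=?,scc[4]=?,scc[5]=?,scc[6]=?,scc[7]=1,scc[8]=?)
step 3: low=(low[0]=0,low[1]=1,low[2]=?,low[3]=?,low[4]=?,low[5]=1,low[6]=?,low[7]=3,low[8]=4); scc=(scc[0]=0,scc[1]=?,scc[2]=?,scc[3]=?,scc[4]=?,scc[5]=?,scc[6]=?,scc[7]=1,scc[8]=2)
step 4: low=(low[0]=0,low[1]=1,low[2]=?,low[3]=?,low[4]=?,low[5]=1,low[6]=?,low[7]=3,low[8]=4); scc=(scc[0]=0,scc[1]=?,scc[2]=?,scc[3]=?,scc[4]=?,scc[5]=?,scc[6]=?,scc[7]=1,scc[8]=2)
step 5: low=(low[0]=0,low[1]=1,low[2]=?,low[3]=?,low[4]=?,low[5]=1,low[6]=?,low[7]=3,low[8]=4); scc=(scc[0]=0,scc[1]=3,scc[2]=?,scc[3]=?,scc[4]=?,scc[5]=3,scc[6]=?,scc[7]=1,scc[8]=2)
step 6: low=(low[0]=0,low[1]=1,low[2]=5,low[3]=?,low[4]=?,low[5]=1,low[6]=?,low[7]=3,low[8]=4); scc=(scc[0]=0,scc[1]=3,scc[2]=4,scc[3]=?,scc[4]=?,scc[5]=3,scc[6]=?,scc[7]=1,scc[8]=2)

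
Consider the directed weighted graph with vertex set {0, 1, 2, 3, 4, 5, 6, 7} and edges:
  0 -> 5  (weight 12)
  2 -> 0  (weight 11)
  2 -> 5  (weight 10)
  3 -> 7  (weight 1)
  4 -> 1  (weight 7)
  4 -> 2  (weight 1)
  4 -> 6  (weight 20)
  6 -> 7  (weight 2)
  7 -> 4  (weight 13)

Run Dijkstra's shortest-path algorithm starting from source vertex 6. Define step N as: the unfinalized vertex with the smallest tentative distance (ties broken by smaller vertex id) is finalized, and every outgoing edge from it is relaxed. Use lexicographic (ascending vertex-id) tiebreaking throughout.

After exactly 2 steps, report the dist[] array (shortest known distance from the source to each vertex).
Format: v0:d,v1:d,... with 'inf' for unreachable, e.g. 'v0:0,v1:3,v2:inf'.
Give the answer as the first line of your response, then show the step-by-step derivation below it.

v0:inf,v1:inf,v2:inf,v3:inf,v4:15,v5:inf,v6:0,v7:2

step 1: dist = v0:inf,v1:inf,v2:inf,v3:inf,v4:inf,v5:inf,v6:0,v7:2
step 2: dist = v0:inf,v1:inf,v2:inf,v3:inf,v4:15,v5:inf,v6:0,v7:2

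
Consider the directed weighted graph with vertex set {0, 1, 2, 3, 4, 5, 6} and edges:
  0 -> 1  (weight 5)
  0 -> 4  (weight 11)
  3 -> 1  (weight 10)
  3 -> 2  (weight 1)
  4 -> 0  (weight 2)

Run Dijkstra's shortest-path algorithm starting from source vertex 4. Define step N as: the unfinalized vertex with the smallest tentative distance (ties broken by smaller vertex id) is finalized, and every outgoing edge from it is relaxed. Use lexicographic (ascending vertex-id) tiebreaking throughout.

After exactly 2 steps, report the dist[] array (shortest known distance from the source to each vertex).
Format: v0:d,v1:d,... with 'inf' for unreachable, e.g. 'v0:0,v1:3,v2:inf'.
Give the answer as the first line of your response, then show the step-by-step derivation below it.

v0:2,v1:7,v2:inf,v3:inf,v4:0,v5:inf,v6:inf

step 1: dist = v0:2,v1:inf,v2:inf,v3:inf,v4:0,v5:inf,v6:inf
step 2: dist = v0:2,v1:7,v2:inf,v3:inf,v4:0,v5:inf,v6:inf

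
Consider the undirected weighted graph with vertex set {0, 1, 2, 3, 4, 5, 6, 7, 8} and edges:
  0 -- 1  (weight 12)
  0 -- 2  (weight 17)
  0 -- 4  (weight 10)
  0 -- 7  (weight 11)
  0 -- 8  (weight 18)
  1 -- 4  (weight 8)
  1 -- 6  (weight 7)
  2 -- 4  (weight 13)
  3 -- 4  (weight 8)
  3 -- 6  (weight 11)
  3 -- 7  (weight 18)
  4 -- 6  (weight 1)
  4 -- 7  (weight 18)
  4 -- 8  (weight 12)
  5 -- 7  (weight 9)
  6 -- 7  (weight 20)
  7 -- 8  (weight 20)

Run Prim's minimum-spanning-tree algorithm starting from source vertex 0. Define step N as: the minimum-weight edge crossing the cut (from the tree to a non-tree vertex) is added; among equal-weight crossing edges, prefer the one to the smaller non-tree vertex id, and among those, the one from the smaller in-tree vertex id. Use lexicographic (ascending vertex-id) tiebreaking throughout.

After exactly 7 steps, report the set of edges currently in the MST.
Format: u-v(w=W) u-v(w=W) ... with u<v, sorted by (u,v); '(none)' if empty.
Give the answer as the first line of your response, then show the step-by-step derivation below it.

0-4(w=10) 0-7(w=11) 1-6(w=7) 3-4(w=8) 4-6(w=1) 4-8(w=12) 5-7(w=9)

step 1: add edge 0-4 (w=10); MST = {0-4(w=10)}
step 2: add edge 4-6 (w=1); MST = {0-4(w=10) 4-6(w=1)}
step 3: add edge 1-6 (w=7); MST = {0-4(w=10) 1-6(w=7) 4-6(w=1)}
step 4: add edge 3-4 (w=8); MST = {0-4(w=10) 1-6(w=7) 3-4(w=8) 4-6(w=1)}
step 5: add edge 0-7 (w=11); MST = {0-4(w=10) 0-7(w=11) 1-6(w=7) 3-4(w=8) 4-6(w=1)}
step 6: add edge 5-7 (w=9); MST = {0-4(w=10) 0-7(w=11) 1-6(w=7) 3-4(w=8) 4-6(w=1) 5-7(w=9)}
step 7: add edge 4-8 (w=12); MST = {0-4(w=10) 0-7(w=11) 1-6(w=7) 3-4(w=8) 4-6(w=1) 4-8(w=12) 5-7(w=9)}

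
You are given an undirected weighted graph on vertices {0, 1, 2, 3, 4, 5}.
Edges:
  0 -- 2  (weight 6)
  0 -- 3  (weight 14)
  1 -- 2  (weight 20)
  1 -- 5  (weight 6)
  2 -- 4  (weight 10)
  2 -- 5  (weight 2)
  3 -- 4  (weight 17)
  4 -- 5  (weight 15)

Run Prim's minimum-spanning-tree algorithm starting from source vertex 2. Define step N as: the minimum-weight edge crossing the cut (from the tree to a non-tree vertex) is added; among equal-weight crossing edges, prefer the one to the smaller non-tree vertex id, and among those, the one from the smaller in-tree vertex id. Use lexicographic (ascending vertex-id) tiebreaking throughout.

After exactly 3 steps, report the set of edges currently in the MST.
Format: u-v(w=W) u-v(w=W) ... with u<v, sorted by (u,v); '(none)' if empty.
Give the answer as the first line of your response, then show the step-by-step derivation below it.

0-2(w=6) 1-5(w=6) 2-5(w=2)

step 1: add edge 2-5 (w=2); MST = {2-5(w=2)}
step 2: add edge 0-2 (w=6); MST = {0-2(w=6) 2-5(w=2)}
step 3: add edge 1-5 (w=6); MST = {0-2(w=6) 1-5(w=6) 2-5(w=2)}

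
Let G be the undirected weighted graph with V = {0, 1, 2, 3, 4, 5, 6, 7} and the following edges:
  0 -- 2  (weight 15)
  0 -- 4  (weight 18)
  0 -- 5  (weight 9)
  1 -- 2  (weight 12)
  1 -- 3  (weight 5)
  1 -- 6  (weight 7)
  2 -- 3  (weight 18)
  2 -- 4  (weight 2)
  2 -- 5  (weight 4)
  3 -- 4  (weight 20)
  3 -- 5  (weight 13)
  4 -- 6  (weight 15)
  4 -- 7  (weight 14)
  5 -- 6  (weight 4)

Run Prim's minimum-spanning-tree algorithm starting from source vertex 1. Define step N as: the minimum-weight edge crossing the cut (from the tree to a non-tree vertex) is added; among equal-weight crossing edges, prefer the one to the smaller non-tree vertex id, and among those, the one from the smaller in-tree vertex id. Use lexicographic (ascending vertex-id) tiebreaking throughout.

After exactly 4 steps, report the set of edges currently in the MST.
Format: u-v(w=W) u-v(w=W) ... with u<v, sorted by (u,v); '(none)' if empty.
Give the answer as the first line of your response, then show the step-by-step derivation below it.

1-3(w=5) 1-6(w=7) 2-5(w=4) 5-6(w=4)

step 1: add edge 1-3 (w=5); MST = {1-3(w=5)}
step 2: add edge 1-6 (w=7); MST = {1-3(w=5) 1-6(w=7)}
step 3: add edge 5-6 (w=4); MST = {1-3(w=5) 1-6(w=7) 5-6(w=4)}
step 4: add edge 2-5 (w=4); MST = {1-3(w=5) 1-6(w=7) 2-5(w=4) 5-6(w=4)}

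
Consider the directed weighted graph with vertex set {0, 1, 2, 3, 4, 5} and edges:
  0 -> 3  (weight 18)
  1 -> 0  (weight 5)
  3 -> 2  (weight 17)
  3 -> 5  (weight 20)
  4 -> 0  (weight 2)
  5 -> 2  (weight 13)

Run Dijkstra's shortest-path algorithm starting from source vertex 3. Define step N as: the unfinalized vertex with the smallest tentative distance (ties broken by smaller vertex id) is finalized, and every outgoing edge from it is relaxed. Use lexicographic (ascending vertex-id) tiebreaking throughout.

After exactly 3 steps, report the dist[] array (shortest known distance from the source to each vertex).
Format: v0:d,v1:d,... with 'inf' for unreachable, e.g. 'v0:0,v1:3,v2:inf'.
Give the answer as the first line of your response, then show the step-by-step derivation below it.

v0:inf,v1:inf,v2:17,v3:0,v4:inf,v5:20

step 1: dist = v0:inf,v1:inf,v2:17,v3:0,v4:inf,v5:20
step 2: dist = v0:inf,v1:inf,v2:17,v3:0,v4:inf,v5:20
step 3: dist = v0:inf,v1:inf,v2:17,v3:0,v4:inf,v5:20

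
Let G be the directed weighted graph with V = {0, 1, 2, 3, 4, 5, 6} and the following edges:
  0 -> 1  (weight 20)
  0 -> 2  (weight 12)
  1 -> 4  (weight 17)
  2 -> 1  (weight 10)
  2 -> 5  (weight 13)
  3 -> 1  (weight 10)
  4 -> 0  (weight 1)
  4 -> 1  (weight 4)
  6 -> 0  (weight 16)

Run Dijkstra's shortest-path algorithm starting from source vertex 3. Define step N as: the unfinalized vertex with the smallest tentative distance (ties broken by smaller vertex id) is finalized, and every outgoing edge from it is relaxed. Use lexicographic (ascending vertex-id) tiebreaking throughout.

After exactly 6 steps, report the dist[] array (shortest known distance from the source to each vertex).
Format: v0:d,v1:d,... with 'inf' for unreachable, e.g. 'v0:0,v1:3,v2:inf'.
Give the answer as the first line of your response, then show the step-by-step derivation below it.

v0:28,v1:10,v2:40,v3:0,v4:27,v5:53,v6:inf

step 1: dist = v0:inf,v1:10,v2:inf,v3:0,v4:inf,v5:inf,v6:inf
step 2: dist = v0:inf,v1:10,v2:inf,v3:0,v4:27,v5:inf,v6:inf
step 3: dist = v0:28,v1:10,v2:inf,v3:0,v4:27,v5:inf,v6:inf
step 4: dist = v0:28,v1:10,v2:40,v3:0,v4:27,v5:inf,v6:inf
step 5: dist = v0:28,v1:10,v2:40,v3:0,v4:27,v5:53,v6:inf
step 6: dist = v0:28,v1:10,v2:40,v3:0,v4:27,v5:53,v6:inf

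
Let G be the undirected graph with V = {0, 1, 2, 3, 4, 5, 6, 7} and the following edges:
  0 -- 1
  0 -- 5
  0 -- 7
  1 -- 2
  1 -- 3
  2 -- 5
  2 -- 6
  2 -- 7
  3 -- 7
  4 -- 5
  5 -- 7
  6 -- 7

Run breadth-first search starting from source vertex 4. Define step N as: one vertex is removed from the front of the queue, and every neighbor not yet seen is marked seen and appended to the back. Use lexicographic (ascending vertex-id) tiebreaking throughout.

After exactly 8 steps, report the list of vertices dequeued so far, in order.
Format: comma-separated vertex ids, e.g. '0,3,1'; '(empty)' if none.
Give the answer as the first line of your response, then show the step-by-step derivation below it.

4,5,0,2,7,1,6,3

step 1: dequeue 4; queue=[5]; order=4
step 2: dequeue 5; queue=[0,2,7]; order=4,5
step 3: dequeue 0; queue=[2,7,1]; order=4,5,0
step 4: dequeue 2; queue=[7,1,6]; order=4,5,0,2
step 5: dequeue 7; queue=[1,6,3]; order=4,5,0,2,7
step 6: dequeue 1; queue=[6,3]; order=4,5,0,2,7,1
step 7: dequeue 6; queue=[3]; order=4,5,0,2,7,1,6
step 8: dequeue 3; queue=[(empty)]; order=4,5,0,2,7,1,6,3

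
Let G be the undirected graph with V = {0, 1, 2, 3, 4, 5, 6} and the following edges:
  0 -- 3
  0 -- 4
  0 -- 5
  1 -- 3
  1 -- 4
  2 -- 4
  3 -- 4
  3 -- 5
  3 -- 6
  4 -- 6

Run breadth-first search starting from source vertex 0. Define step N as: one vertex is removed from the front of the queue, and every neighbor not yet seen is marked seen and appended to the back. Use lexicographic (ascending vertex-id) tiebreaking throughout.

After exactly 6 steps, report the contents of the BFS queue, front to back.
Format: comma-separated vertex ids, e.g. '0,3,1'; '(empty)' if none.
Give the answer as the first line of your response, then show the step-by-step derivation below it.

2

step 1: dequeue 0; queue=[3,4,5]; order=0
step 2: dequeue 3; queue=[4,5,1,6]; order=0,3
step 3: dequeue 4; queue=[5,1,6,2]; order=0,3,4
step 4: dequeue 5; queue=[1,6,2]; order=0,3,4,5
step 5: dequeue 1; queue=[6,2]; order=0,3,4,5,1
step 6: dequeue 6; queue=[2]; order=0,3,4,5,1,6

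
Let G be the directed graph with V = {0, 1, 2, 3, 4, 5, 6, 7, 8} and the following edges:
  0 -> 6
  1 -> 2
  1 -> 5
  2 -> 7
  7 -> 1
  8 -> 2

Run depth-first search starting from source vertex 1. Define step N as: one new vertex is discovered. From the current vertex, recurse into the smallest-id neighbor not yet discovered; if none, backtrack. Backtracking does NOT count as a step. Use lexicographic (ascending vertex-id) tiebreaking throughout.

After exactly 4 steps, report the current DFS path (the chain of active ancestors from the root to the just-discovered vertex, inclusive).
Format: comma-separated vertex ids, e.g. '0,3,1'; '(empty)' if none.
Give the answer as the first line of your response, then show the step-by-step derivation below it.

1,5

step 1: discover 1; path=1; order=1
step 2: discover 2; path=1>2; order=1,2
step 3: discover 7; path=1>2>7; order=1,2,7
step 4: discover 5; path=1>5; order=1,2,7,5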